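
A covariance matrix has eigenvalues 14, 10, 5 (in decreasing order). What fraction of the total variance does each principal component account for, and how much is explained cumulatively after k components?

Step 1 — total variance = trace(Sigma) = Σ λ_i = 14 + 10 + 5 = 29.

Step 2 — fraction explained by component i = λ_i / Σ λ:
  PC1: 14/29 = 0.4828
  PC2: 10/29 = 0.3448
  PC3: 5/29 = 0.1724

Step 3 — cumulative fraction after k components = (λ_1 + ... + λ_k) / Σ λ:
  k = 1: 14/29 = 0.4828
  k = 2: (14 + 10)/29 = 24/29 = 0.8276
  k = 3: (14 + 10 + 5)/29 = 29/29 = 1

Summary (fraction, with percent):

explained: PC1 0.4828 (48.28%), PC2 0.3448 (34.48%), PC3 0.1724 (17.24%);  cumulative: 0.4828, 0.8276, 1


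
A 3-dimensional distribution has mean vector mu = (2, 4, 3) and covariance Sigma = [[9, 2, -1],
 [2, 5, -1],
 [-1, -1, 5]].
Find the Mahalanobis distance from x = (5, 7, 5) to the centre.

Step 1 — centre the observation: (x - mu) = (3, 3, 2).

Step 2 — invert Sigma (cofactor / det for 3×3, or solve directly):
  Sigma^{-1} = [[0.1231, -0.0462, 0.0154],
 [-0.0462, 0.2256, 0.0359],
 [0.0154, 0.0359, 0.2103]].

Step 3 — form the quadratic (x - mu)^T · Sigma^{-1} · (x - mu):
  Sigma^{-1} · (x - mu) = (0.2615, 0.6103, 0.5744).
  (x - mu)^T · [Sigma^{-1} · (x - mu)] = (3)·(0.2615) + (3)·(0.6103) + (2)·(0.5744) = 3.7641.

Step 4 — take square root: d = √(3.7641) ≈ 1.9401.

d(x, mu) = √(3.7641) ≈ 1.9401


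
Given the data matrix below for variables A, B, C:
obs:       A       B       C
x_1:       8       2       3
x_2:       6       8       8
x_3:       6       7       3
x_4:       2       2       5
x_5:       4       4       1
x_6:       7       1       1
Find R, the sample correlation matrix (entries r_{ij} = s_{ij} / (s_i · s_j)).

Step 1 — column means:
  mean(A) = (8 + 6 + 6 + 2 + 4 + 7) / 6 = 33/6 = 5.5
  mean(B) = (2 + 8 + 7 + 2 + 4 + 1) / 6 = 24/6 = 4
  mean(C) = (3 + 8 + 3 + 5 + 1 + 1) / 6 = 21/6 = 3.5

Step 2 — sample variances and covariances s[i,j] = (1/(n-1)) · Σ_k (x_{k,i} - mean_i) · (x_{k,j} - mean_j), with n-1 = 5:
  s[A,A] = ((2.5)·(2.5) + (0.5)·(0.5) + (0.5)·(0.5) + (-3.5)·(-3.5) + (-1.5)·(-1.5) + (1.5)·(1.5)) / 5 = 23.5/5 = 4.7
  s[A,B] = ((2.5)·(-2) + (0.5)·(4) + (0.5)·(3) + (-3.5)·(-2) + (-1.5)·(0) + (1.5)·(-3)) / 5 = 1/5 = 0.2
  s[A,C] = ((2.5)·(-0.5) + (0.5)·(4.5) + (0.5)·(-0.5) + (-3.5)·(1.5) + (-1.5)·(-2.5) + (1.5)·(-2.5)) / 5 = -4.5/5 = -0.9
  s[B,B] = ((-2)·(-2) + (4)·(4) + (3)·(3) + (-2)·(-2) + (0)·(0) + (-3)·(-3)) / 5 = 42/5 = 8.4
  s[B,C] = ((-2)·(-0.5) + (4)·(4.5) + (3)·(-0.5) + (-2)·(1.5) + (0)·(-2.5) + (-3)·(-2.5)) / 5 = 22/5 = 4.4
  s[C,C] = ((-0.5)·(-0.5) + (4.5)·(4.5) + (-0.5)·(-0.5) + (1.5)·(1.5) + (-2.5)·(-2.5) + (-2.5)·(-2.5)) / 5 = 35.5/5 = 7.1
  Sample standard deviations s_i = √(s[i,i]):
  s(A) = √(4.7) = 2.1679
  s(B) = √(8.4) = 2.8983
  s(C) = √(7.1) = 2.6646

Step 3 — r_{ij} = s_{ij} / (s_i · s_j):
  r[A,A] = 1 (diagonal).
  r[A,B] = 0.2 / (2.1679 · 2.8983) = 0.2 / 6.2833 = 0.0318
  r[A,C] = -0.9 / (2.1679 · 2.6646) = -0.9 / 5.7767 = -0.1558
  r[B,B] = 1 (diagonal).
  r[B,C] = 4.4 / (2.8983 · 2.6646) = 4.4 / 7.7227 = 0.5697
  r[C,C] = 1 (diagonal).

R is symmetric with unit diagonal. Assembling:

R = [[1, 0.0318, -0.1558],
 [0.0318, 1, 0.5697],
 [-0.1558, 0.5697, 1]]


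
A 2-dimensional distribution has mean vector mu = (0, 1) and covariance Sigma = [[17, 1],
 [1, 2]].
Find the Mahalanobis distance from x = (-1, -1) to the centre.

Step 1 — centre the observation: (x - mu) = (-1, -2).

Step 2 — invert Sigma. det(Sigma) = 17·2 - (1)² = 33.
  Sigma^{-1} = (1/det) · [[d, -b], [-b, a]] = [[0.0606, -0.0303],
 [-0.0303, 0.5152]].

Step 3 — form the quadratic (x - mu)^T · Sigma^{-1} · (x - mu):
  Sigma^{-1} · (x - mu) = (0, -1).
  (x - mu)^T · [Sigma^{-1} · (x - mu)] = (-1)·(0) + (-2)·(-1) = 2.

Step 4 — take square root: d = √(2) ≈ 1.4142.

d(x, mu) = √(2) ≈ 1.4142


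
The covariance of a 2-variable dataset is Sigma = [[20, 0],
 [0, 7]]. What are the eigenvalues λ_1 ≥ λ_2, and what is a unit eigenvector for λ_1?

Step 1 — characteristic polynomial of 2×2 Sigma:
  det(Sigma - λI) = λ² - trace · λ + det = 0.
  trace = 20 + 7 = 27, det = 20·7 - (0)² = 140.
Step 2 — discriminant:
  Δ = trace² - 4·det = 729 - 560 = 169.
Step 3 — eigenvalues:
  λ = (trace ± √Δ)/2 = (27 ± 13)/2,
  λ_1 = 20,  λ_2 = 7.

Step 4 — unit eigenvector for λ_1: Sigma is diagonal, so its eigenvectors are the coordinate axes. λ_1 = 20 is the diagonal entry on the first coordinate axis, hence
  v_1 = (1, 0) (||v_1|| = 1).

λ_1 = 20,  λ_2 = 7;  v_1 ≈ (1, 0)


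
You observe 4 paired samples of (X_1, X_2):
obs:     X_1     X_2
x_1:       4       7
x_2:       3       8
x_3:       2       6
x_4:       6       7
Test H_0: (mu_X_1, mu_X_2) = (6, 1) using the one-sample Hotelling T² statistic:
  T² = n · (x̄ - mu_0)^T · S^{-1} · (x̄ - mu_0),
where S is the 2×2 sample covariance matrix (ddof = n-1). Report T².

Step 1 — sample mean vector:
  mean(X_1) = (4 + 3 + 2 + 6) / 4 = 15/4 = 3.75
  mean(X_2) = (7 + 8 + 6 + 7) / 4 = 28/4 = 7
  x̄ = (3.75, 7),  deviation x̄ - mu_0 = (3.75, 7) - (6, 1) = (-2.25, 6).

Step 2 — sample covariance matrix, S[i,j] = (1/(n-1)) · Σ_k (x_{k,i} - mean_i) · (x_{k,j} - mean_j), divisor n-1 = 3:
  S[X_1,X_1] = ((0.25)·(0.25) + (-0.75)·(-0.75) + (-1.75)·(-1.75) + (2.25)·(2.25)) / 3 = 8.75/3 = 2.9167
  S[X_1,X_2] = ((0.25)·(0) + (-0.75)·(1) + (-1.75)·(-1) + (2.25)·(0)) / 3 = 1/3 = 0.3333
  S[X_2,X_2] = ((0)·(0) + (1)·(1) + (-1)·(-1) + (0)·(0)) / 3 = 2/3 = 0.6667
  S = [[2.9167, 0.3333],
 [0.3333, 0.6667]].

Step 3 — invert S. det(S) = 2.9167·0.6667 - (0.3333)² = 1.8333.
  S^{-1} = (1/det) · [[d, -b], [-b, a]] = [[0.3636, -0.1818],
 [-0.1818, 1.5909]].

Step 4 — quadratic form (x̄ - mu_0)^T · S^{-1} · (x̄ - mu_0):
  S^{-1} · (x̄ - mu_0) = (-1.9091, 9.9545),
  (x̄ - mu_0)^T · [...] = (-2.25)·(-1.9091) + (6)·(9.9545) = 64.0227.

Step 5 — scale by n: T² = 4 · 64.0227 = 256.0909.

T² ≈ 256.0909


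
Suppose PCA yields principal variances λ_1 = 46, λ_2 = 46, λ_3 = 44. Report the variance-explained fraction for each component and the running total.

Step 1 — total variance = trace(Sigma) = Σ λ_i = 46 + 46 + 44 = 136.

Step 2 — fraction explained by component i = λ_i / Σ λ:
  PC1: 46/136 = 0.3382
  PC2: 46/136 = 0.3382
  PC3: 44/136 = 0.3235

Step 3 — cumulative fraction after k components = (λ_1 + ... + λ_k) / Σ λ:
  k = 1: 46/136 = 0.3382
  k = 2: (46 + 46)/136 = 92/136 = 0.6765
  k = 3: (46 + 46 + 44)/136 = 136/136 = 1

Summary (fraction, with percent):

explained: PC1 0.3382 (33.82%), PC2 0.3382 (33.82%), PC3 0.3235 (32.35%);  cumulative: 0.3382, 0.6765, 1


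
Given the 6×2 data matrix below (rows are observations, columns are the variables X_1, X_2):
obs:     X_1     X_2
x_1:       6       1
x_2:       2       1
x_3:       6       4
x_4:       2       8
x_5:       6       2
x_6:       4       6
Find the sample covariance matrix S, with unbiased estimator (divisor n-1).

Step 1 — column means:
  mean(X_1) = (6 + 2 + 6 + 2 + 6 + 4) / 6 = 26/6 = 4.3333
  mean(X_2) = (1 + 1 + 4 + 8 + 2 + 6) / 6 = 22/6 = 3.6667

Step 2 — sample covariance S[i,j] = (1/(n-1)) · Σ_k (x_{k,i} - mean_i) · (x_{k,j} - mean_j), with n-1 = 5.
  S[X_1,X_1] = ((1.6667)·(1.6667) + (-2.3333)·(-2.3333) + (1.6667)·(1.6667) + (-2.3333)·(-2.3333) + (1.6667)·(1.6667) + (-0.3333)·(-0.3333)) / 5 = 19.3333/5 = 3.8667
  S[X_1,X_2] = ((1.6667)·(-2.6667) + (-2.3333)·(-2.6667) + (1.6667)·(0.3333) + (-2.3333)·(4.3333) + (1.6667)·(-1.6667) + (-0.3333)·(2.3333)) / 5 = -11.3333/5 = -2.2667
  S[X_2,X_2] = ((-2.6667)·(-2.6667) + (-2.6667)·(-2.6667) + (0.3333)·(0.3333) + (4.3333)·(4.3333) + (-1.6667)·(-1.6667) + (2.3333)·(2.3333)) / 5 = 41.3333/5 = 8.2667

S is symmetric (S[j,i] = S[i,j]). Assembling:

S = [[3.8667, -2.2667],
 [-2.2667, 8.2667]]


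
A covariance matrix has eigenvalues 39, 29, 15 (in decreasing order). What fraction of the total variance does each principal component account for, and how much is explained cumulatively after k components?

Step 1 — total variance = trace(Sigma) = Σ λ_i = 39 + 29 + 15 = 83.

Step 2 — fraction explained by component i = λ_i / Σ λ:
  PC1: 39/83 = 0.4699
  PC2: 29/83 = 0.3494
  PC3: 15/83 = 0.1807

Step 3 — cumulative fraction after k components = (λ_1 + ... + λ_k) / Σ λ:
  k = 1: 39/83 = 0.4699
  k = 2: (39 + 29)/83 = 68/83 = 0.8193
  k = 3: (39 + 29 + 15)/83 = 83/83 = 1

Summary (fraction, with percent):

explained: PC1 0.4699 (46.99%), PC2 0.3494 (34.94%), PC3 0.1807 (18.07%);  cumulative: 0.4699, 0.8193, 1


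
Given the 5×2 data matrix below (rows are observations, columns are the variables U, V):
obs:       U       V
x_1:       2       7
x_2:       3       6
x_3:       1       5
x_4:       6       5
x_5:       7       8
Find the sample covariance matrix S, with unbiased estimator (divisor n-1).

Step 1 — column means:
  mean(U) = (2 + 3 + 1 + 6 + 7) / 5 = 19/5 = 3.8
  mean(V) = (7 + 6 + 5 + 5 + 8) / 5 = 31/5 = 6.2

Step 2 — sample covariance S[i,j] = (1/(n-1)) · Σ_k (x_{k,i} - mean_i) · (x_{k,j} - mean_j), with n-1 = 4.
  S[U,U] = ((-1.8)·(-1.8) + (-0.8)·(-0.8) + (-2.8)·(-2.8) + (2.2)·(2.2) + (3.2)·(3.2)) / 4 = 26.8/4 = 6.7
  S[U,V] = ((-1.8)·(0.8) + (-0.8)·(-0.2) + (-2.8)·(-1.2) + (2.2)·(-1.2) + (3.2)·(1.8)) / 4 = 5.2/4 = 1.3
  S[V,V] = ((0.8)·(0.8) + (-0.2)·(-0.2) + (-1.2)·(-1.2) + (-1.2)·(-1.2) + (1.8)·(1.8)) / 4 = 6.8/4 = 1.7

S is symmetric (S[j,i] = S[i,j]). Assembling:

S = [[6.7, 1.3],
 [1.3, 1.7]]


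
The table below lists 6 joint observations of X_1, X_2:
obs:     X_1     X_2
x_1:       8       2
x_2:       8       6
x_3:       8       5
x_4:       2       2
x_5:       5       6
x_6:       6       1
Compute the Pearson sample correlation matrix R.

Step 1 — column means:
  mean(X_1) = (8 + 8 + 8 + 2 + 5 + 6) / 6 = 37/6 = 6.1667
  mean(X_2) = (2 + 6 + 5 + 2 + 6 + 1) / 6 = 22/6 = 3.6667

Step 2 — sample variances and covariances s[i,j] = (1/(n-1)) · Σ_k (x_{k,i} - mean_i) · (x_{k,j} - mean_j), with n-1 = 5:
  s[X_1,X_1] = ((1.8333)·(1.8333) + (1.8333)·(1.8333) + (1.8333)·(1.8333) + (-4.1667)·(-4.1667) + (-1.1667)·(-1.1667) + (-0.1667)·(-0.1667)) / 5 = 28.8333/5 = 5.7667
  s[X_1,X_2] = ((1.8333)·(-1.6667) + (1.8333)·(2.3333) + (1.8333)·(1.3333) + (-4.1667)·(-1.6667) + (-1.1667)·(2.3333) + (-0.1667)·(-2.6667)) / 5 = 8.3333/5 = 1.6667
  s[X_2,X_2] = ((-1.6667)·(-1.6667) + (2.3333)·(2.3333) + (1.3333)·(1.3333) + (-1.6667)·(-1.6667) + (2.3333)·(2.3333) + (-2.6667)·(-2.6667)) / 5 = 25.3333/5 = 5.0667
  Sample standard deviations s_i = √(s[i,i]):
  s(X_1) = √(5.7667) = 2.4014
  s(X_2) = √(5.0667) = 2.2509

Step 3 — r_{ij} = s_{ij} / (s_i · s_j):
  r[X_1,X_1] = 1 (diagonal).
  r[X_1,X_2] = 1.6667 / (2.4014 · 2.2509) = 1.6667 / 5.4053 = 0.3083
  r[X_2,X_2] = 1 (diagonal).

R is symmetric with unit diagonal. Assembling:

R = [[1, 0.3083],
 [0.3083, 1]]


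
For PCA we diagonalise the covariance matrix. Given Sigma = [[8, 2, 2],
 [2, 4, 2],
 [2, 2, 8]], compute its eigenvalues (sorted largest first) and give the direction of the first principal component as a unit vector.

Step 1 — characteristic polynomial p(λ) = det(λI - Sigma) = λ³ - tr·λ² + c_1·λ - det, where tr = trace, c_1 = sum of the principal 2×2 minors, det = det(Sigma):
  tr = 8 + 4 + 8 = 20,
  c_1 = (8·4 - (2)²) + (8·8 - (2)²) + (4·8 - (2)²) = 28 + 60 + 28 = 116,
  det = 8·(4·8 - (2)²) - (2)·((2)·8 - (2)·(2)) + (2)·((2)·(2) - 4·(2)) = 8·(28) - (2)·(12) + (2)·(-4) = 192.
  So p(λ) = λ³ - 20λ² + 116λ - 192.
Step 2 — look for an integer root (rational root theorem: any rational root is an integer divisor of 192). Testing λ = 6:
  p(6) = 216 - 720 + 696 - 192 = 0  ✓
  Dividing out (λ - 6): p(λ) = (λ - 6)(λ² - 14λ + 32).
Step 3 — remaining eigenvalues from the quadratic λ² - 14λ + 32 = 0:
  Δ = 14² - 4·32 = 196 - 128 = 68,  λ = (14 ± √68)/2 = (14 ± 8.2462)/2 ≈ 11.1231 or 2.8769.
  Sorted: λ_1 = 11.1231,  λ_2 = 6,  λ_3 = 2.8769  (check: sum = 20 = tr ✓).

Step 4 — unit eigenvector for λ_1 ≈ 11.1231: v spans the null space of (Sigma - λ_1 I), whose rows are
  r_1 = (-3.1231, 2, 2),  r_2 = (2, -7.1231, 2),  r_3 = (2, 2, -3.1231).
  v is orthogonal to every row, so take v ∝ r_1 × r_2 = ((2)·(2) - (2)·(-7.1231), (2)·(2) - (-3.1231)·(2), (-3.1231)·(-7.1231) - (2)·(2)) ≈ (18.2462, 10.2462, 18.2462).
  Let u = (18.2462, 10.2462, 18.2462).
  ||u|| = √((18.2462)² + (10.2462)² + (18.2462)²) = √(770.8333) ≈ 27.7639,  v_1 = u/||u|| ≈ (0.6572, 0.369, 0.6572) (||v_1|| = 1).

λ_1 = 11.1231,  λ_2 = 6,  λ_3 = 2.8769;  v_1 ≈ (0.6572, 0.369, 0.6572)


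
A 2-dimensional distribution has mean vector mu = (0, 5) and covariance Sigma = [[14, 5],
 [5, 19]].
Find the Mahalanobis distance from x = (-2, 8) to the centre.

Step 1 — centre the observation: (x - mu) = (-2, 3).

Step 2 — invert Sigma. det(Sigma) = 14·19 - (5)² = 241.
  Sigma^{-1} = (1/det) · [[d, -b], [-b, a]] = [[0.0788, -0.0207],
 [-0.0207, 0.0581]].

Step 3 — form the quadratic (x - mu)^T · Sigma^{-1} · (x - mu):
  Sigma^{-1} · (x - mu) = (-0.2199, 0.2158).
  (x - mu)^T · [Sigma^{-1} · (x - mu)] = (-2)·(-0.2199) + (3)·(0.2158) = 1.0871.

Step 4 — take square root: d = √(1.0871) ≈ 1.0427.

d(x, mu) = √(1.0871) ≈ 1.0427


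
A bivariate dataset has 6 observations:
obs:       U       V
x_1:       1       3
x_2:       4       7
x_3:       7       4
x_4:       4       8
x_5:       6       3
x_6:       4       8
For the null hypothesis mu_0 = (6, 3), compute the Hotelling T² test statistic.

Step 1 — sample mean vector:
  mean(U) = (1 + 4 + 7 + 4 + 6 + 4) / 6 = 26/6 = 4.3333
  mean(V) = (3 + 7 + 4 + 8 + 3 + 8) / 6 = 33/6 = 5.5
  x̄ = (4.3333, 5.5),  deviation x̄ - mu_0 = (4.3333, 5.5) - (6, 3) = (-1.6667, 2.5).

Step 2 — sample covariance matrix, S[i,j] = (1/(n-1)) · Σ_k (x_{k,i} - mean_i) · (x_{k,j} - mean_j), divisor n-1 = 5:
  S[U,U] = ((-3.3333)·(-3.3333) + (-0.3333)·(-0.3333) + (2.6667)·(2.6667) + (-0.3333)·(-0.3333) + (1.6667)·(1.6667) + (-0.3333)·(-0.3333)) / 5 = 21.3333/5 = 4.2667
  S[U,V] = ((-3.3333)·(-2.5) + (-0.3333)·(1.5) + (2.6667)·(-1.5) + (-0.3333)·(2.5) + (1.6667)·(-2.5) + (-0.3333)·(2.5)) / 5 = -2/5 = -0.4
  S[V,V] = ((-2.5)·(-2.5) + (1.5)·(1.5) + (-1.5)·(-1.5) + (2.5)·(2.5) + (-2.5)·(-2.5) + (2.5)·(2.5)) / 5 = 29.5/5 = 5.9
  S = [[4.2667, -0.4],
 [-0.4, 5.9]].

Step 3 — invert S. det(S) = 4.2667·5.9 - (-0.4)² = 25.0133.
  S^{-1} = (1/det) · [[d, -b], [-b, a]] = [[0.2359, 0.016],
 [0.016, 0.1706]].

Step 4 — quadratic form (x̄ - mu_0)^T · S^{-1} · (x̄ - mu_0):
  S^{-1} · (x̄ - mu_0) = (-0.3531, 0.3998),
  (x̄ - mu_0)^T · [...] = (-1.6667)·(-0.3531) + (2.5)·(0.3998) = 1.588.

Step 5 — scale by n: T² = 6 · 1.588 = 9.5283.

T² ≈ 9.5283


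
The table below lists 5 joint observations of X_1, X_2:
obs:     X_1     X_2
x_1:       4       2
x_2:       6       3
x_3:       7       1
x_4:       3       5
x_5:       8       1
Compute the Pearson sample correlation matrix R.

Step 1 — column means:
  mean(X_1) = (4 + 6 + 7 + 3 + 8) / 5 = 28/5 = 5.6
  mean(X_2) = (2 + 3 + 1 + 5 + 1) / 5 = 12/5 = 2.4

Step 2 — sample variances and covariances s[i,j] = (1/(n-1)) · Σ_k (x_{k,i} - mean_i) · (x_{k,j} - mean_j), with n-1 = 4:
  s[X_1,X_1] = ((-1.6)·(-1.6) + (0.4)·(0.4) + (1.4)·(1.4) + (-2.6)·(-2.6) + (2.4)·(2.4)) / 4 = 17.2/4 = 4.3
  s[X_1,X_2] = ((-1.6)·(-0.4) + (0.4)·(0.6) + (1.4)·(-1.4) + (-2.6)·(2.6) + (2.4)·(-1.4)) / 4 = -11.2/4 = -2.8
  s[X_2,X_2] = ((-0.4)·(-0.4) + (0.6)·(0.6) + (-1.4)·(-1.4) + (2.6)·(2.6) + (-1.4)·(-1.4)) / 4 = 11.2/4 = 2.8
  Sample standard deviations s_i = √(s[i,i]):
  s(X_1) = √(4.3) = 2.0736
  s(X_2) = √(2.8) = 1.6733

Step 3 — r_{ij} = s_{ij} / (s_i · s_j):
  r[X_1,X_1] = 1 (diagonal).
  r[X_1,X_2] = -2.8 / (2.0736 · 1.6733) = -2.8 / 3.4699 = -0.8069
  r[X_2,X_2] = 1 (diagonal).

R is symmetric with unit diagonal. Assembling:

R = [[1, -0.8069],
 [-0.8069, 1]]


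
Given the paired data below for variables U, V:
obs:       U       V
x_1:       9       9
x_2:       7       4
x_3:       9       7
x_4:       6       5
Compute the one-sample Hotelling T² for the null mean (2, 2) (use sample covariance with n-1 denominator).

Step 1 — sample mean vector:
  mean(U) = (9 + 7 + 9 + 6) / 4 = 31/4 = 7.75
  mean(V) = (9 + 4 + 7 + 5) / 4 = 25/4 = 6.25
  x̄ = (7.75, 6.25),  deviation x̄ - mu_0 = (7.75, 6.25) - (2, 2) = (5.75, 4.25).

Step 2 — sample covariance matrix, S[i,j] = (1/(n-1)) · Σ_k (x_{k,i} - mean_i) · (x_{k,j} - mean_j), divisor n-1 = 3:
  S[U,U] = ((1.25)·(1.25) + (-0.75)·(-0.75) + (1.25)·(1.25) + (-1.75)·(-1.75)) / 3 = 6.75/3 = 2.25
  S[U,V] = ((1.25)·(2.75) + (-0.75)·(-2.25) + (1.25)·(0.75) + (-1.75)·(-1.25)) / 3 = 8.25/3 = 2.75
  S[V,V] = ((2.75)·(2.75) + (-2.25)·(-2.25) + (0.75)·(0.75) + (-1.25)·(-1.25)) / 3 = 14.75/3 = 4.9167
  S = [[2.25, 2.75],
 [2.75, 4.9167]].

Step 3 — invert S. det(S) = 2.25·4.9167 - (2.75)² = 3.5.
  S^{-1} = (1/det) · [[d, -b], [-b, a]] = [[1.4048, -0.7857],
 [-0.7857, 0.6429]].

Step 4 — quadratic form (x̄ - mu_0)^T · S^{-1} · (x̄ - mu_0):
  S^{-1} · (x̄ - mu_0) = (4.7381, -1.7857),
  (x̄ - mu_0)^T · [...] = (5.75)·(4.7381) + (4.25)·(-1.7857) = 19.6548.

Step 5 — scale by n: T² = 4 · 19.6548 = 78.619.

T² ≈ 78.619


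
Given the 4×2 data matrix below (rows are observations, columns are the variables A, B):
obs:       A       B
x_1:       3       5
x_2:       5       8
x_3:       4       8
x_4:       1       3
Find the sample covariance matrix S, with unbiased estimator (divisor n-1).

Step 1 — column means:
  mean(A) = (3 + 5 + 4 + 1) / 4 = 13/4 = 3.25
  mean(B) = (5 + 8 + 8 + 3) / 4 = 24/4 = 6

Step 2 — sample covariance S[i,j] = (1/(n-1)) · Σ_k (x_{k,i} - mean_i) · (x_{k,j} - mean_j), with n-1 = 3.
  S[A,A] = ((-0.25)·(-0.25) + (1.75)·(1.75) + (0.75)·(0.75) + (-2.25)·(-2.25)) / 3 = 8.75/3 = 2.9167
  S[A,B] = ((-0.25)·(-1) + (1.75)·(2) + (0.75)·(2) + (-2.25)·(-3)) / 3 = 12/3 = 4
  S[B,B] = ((-1)·(-1) + (2)·(2) + (2)·(2) + (-3)·(-3)) / 3 = 18/3 = 6

S is symmetric (S[j,i] = S[i,j]). Assembling:

S = [[2.9167, 4],
 [4, 6]]


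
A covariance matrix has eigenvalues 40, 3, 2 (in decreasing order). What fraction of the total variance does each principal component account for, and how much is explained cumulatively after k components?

Step 1 — total variance = trace(Sigma) = Σ λ_i = 40 + 3 + 2 = 45.

Step 2 — fraction explained by component i = λ_i / Σ λ:
  PC1: 40/45 = 0.8889
  PC2: 3/45 = 0.0667
  PC3: 2/45 = 0.0444

Step 3 — cumulative fraction after k components = (λ_1 + ... + λ_k) / Σ λ:
  k = 1: 40/45 = 0.8889
  k = 2: (40 + 3)/45 = 43/45 = 0.9556
  k = 3: (40 + 3 + 2)/45 = 45/45 = 1

Summary (fraction, with percent):

explained: PC1 0.8889 (88.89%), PC2 0.0667 (6.67%), PC3 0.0444 (4.44%);  cumulative: 0.8889, 0.9556, 1


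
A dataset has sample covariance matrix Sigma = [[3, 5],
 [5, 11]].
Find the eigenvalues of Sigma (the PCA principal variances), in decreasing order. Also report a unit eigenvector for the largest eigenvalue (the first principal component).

Step 1 — characteristic polynomial of 2×2 Sigma:
  det(Sigma - λI) = λ² - trace · λ + det = 0.
  trace = 3 + 11 = 14, det = 3·11 - (5)² = 8.
Step 2 — discriminant:
  Δ = trace² - 4·det = 196 - 32 = 164.
Step 3 — eigenvalues:
  λ = (trace ± √Δ)/2 = (14 ± 12.8062)/2,
  λ_1 = 13.4031,  λ_2 = 0.5969.

Step 4 — unit eigenvector for λ_1: solve (Sigma - λ_1 I)v = 0. First row:
  (3 - 13.4031)·v_x + (5)·v_y = 0, i.e. (-10.4031)·v_x + (5)·v_y = 0,
  so v ∝ (b, λ_1 - a) = (5, 10.4031) = u.
  ||u|| = √((5)² + (10.4031)²) = √(133.225) ≈ 11.5423,
  v_1 = u/||u|| ≈ (0.4332, 0.9013) (||v_1|| = 1).

λ_1 = 13.4031,  λ_2 = 0.5969;  v_1 ≈ (0.4332, 0.9013)


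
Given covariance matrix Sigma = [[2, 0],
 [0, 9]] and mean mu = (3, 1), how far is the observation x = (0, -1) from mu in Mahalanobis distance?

Step 1 — centre the observation: (x - mu) = (-3, -2).

Step 2 — invert Sigma. det(Sigma) = 2·9 - (0)² = 18.
  Sigma^{-1} = (1/det) · [[d, -b], [-b, a]] = [[0.5, 0],
 [0, 0.1111]].

Step 3 — form the quadratic (x - mu)^T · Sigma^{-1} · (x - mu):
  Sigma^{-1} · (x - mu) = (-1.5, -0.2222).
  (x - mu)^T · [Sigma^{-1} · (x - mu)] = (-3)·(-1.5) + (-2)·(-0.2222) = 4.9444.

Step 4 — take square root: d = √(4.9444) ≈ 2.2236.

d(x, mu) = √(4.9444) ≈ 2.2236


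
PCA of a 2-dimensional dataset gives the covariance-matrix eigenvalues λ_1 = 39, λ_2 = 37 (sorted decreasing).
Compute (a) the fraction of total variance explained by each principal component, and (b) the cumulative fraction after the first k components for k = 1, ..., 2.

Step 1 — total variance = trace(Sigma) = Σ λ_i = 39 + 37 = 76.

Step 2 — fraction explained by component i = λ_i / Σ λ:
  PC1: 39/76 = 0.5132
  PC2: 37/76 = 0.4868

Step 3 — cumulative fraction after k components = (λ_1 + ... + λ_k) / Σ λ:
  k = 1: 39/76 = 0.5132
  k = 2: (39 + 37)/76 = 76/76 = 1

Summary (fraction, with percent):

explained: PC1 0.5132 (51.32%), PC2 0.4868 (48.68%);  cumulative: 0.5132, 1


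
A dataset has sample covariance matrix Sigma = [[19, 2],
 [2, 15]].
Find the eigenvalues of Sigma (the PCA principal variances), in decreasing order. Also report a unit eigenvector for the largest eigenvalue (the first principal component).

Step 1 — characteristic polynomial of 2×2 Sigma:
  det(Sigma - λI) = λ² - trace · λ + det = 0.
  trace = 19 + 15 = 34, det = 19·15 - (2)² = 281.
Step 2 — discriminant:
  Δ = trace² - 4·det = 1156 - 1124 = 32.
Step 3 — eigenvalues:
  λ = (trace ± √Δ)/2 = (34 ± 5.6569)/2,
  λ_1 = 19.8284,  λ_2 = 14.1716.

Step 4 — unit eigenvector for λ_1: solve (Sigma - λ_1 I)v = 0. First row:
  (19 - 19.8284)·v_x + (2)·v_y = 0, i.e. (-0.8284)·v_x + (2)·v_y = 0,
  so v ∝ (b, λ_1 - a) = (2, 0.8284) = u.
  ||u|| = √((2)² + (0.8284)²) = √(4.6863) ≈ 2.1648,
  v_1 = u/||u|| ≈ (0.9239, 0.3827) (||v_1|| = 1).

λ_1 = 19.8284,  λ_2 = 14.1716;  v_1 ≈ (0.9239, 0.3827)


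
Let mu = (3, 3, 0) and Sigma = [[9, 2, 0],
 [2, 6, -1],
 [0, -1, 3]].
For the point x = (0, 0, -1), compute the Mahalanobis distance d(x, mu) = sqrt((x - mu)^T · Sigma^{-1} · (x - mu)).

Step 1 — centre the observation: (x - mu) = (-3, -3, -1).

Step 2 — invert Sigma (cofactor / det for 3×3, or solve directly):
  Sigma^{-1} = [[0.1206, -0.0426, -0.0142],
 [-0.0426, 0.1915, 0.0638],
 [-0.0142, 0.0638, 0.3546]].

Step 3 — form the quadratic (x - mu)^T · Sigma^{-1} · (x - mu):
  Sigma^{-1} · (x - mu) = (-0.2199, -0.5106, -0.5035).
  (x - mu)^T · [Sigma^{-1} · (x - mu)] = (-3)·(-0.2199) + (-3)·(-0.5106) + (-1)·(-0.5035) = 2.695.

Step 4 — take square root: d = √(2.695) ≈ 1.6417.

d(x, mu) = √(2.695) ≈ 1.6417


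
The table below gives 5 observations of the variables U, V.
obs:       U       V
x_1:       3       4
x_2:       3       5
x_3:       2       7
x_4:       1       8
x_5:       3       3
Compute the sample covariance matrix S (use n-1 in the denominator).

Step 1 — column means:
  mean(U) = (3 + 3 + 2 + 1 + 3) / 5 = 12/5 = 2.4
  mean(V) = (4 + 5 + 7 + 8 + 3) / 5 = 27/5 = 5.4

Step 2 — sample covariance S[i,j] = (1/(n-1)) · Σ_k (x_{k,i} - mean_i) · (x_{k,j} - mean_j), with n-1 = 4.
  S[U,U] = ((0.6)·(0.6) + (0.6)·(0.6) + (-0.4)·(-0.4) + (-1.4)·(-1.4) + (0.6)·(0.6)) / 4 = 3.2/4 = 0.8
  S[U,V] = ((0.6)·(-1.4) + (0.6)·(-0.4) + (-0.4)·(1.6) + (-1.4)·(2.6) + (0.6)·(-2.4)) / 4 = -6.8/4 = -1.7
  S[V,V] = ((-1.4)·(-1.4) + (-0.4)·(-0.4) + (1.6)·(1.6) + (2.6)·(2.6) + (-2.4)·(-2.4)) / 4 = 17.2/4 = 4.3

S is symmetric (S[j,i] = S[i,j]). Assembling:

S = [[0.8, -1.7],
 [-1.7, 4.3]]


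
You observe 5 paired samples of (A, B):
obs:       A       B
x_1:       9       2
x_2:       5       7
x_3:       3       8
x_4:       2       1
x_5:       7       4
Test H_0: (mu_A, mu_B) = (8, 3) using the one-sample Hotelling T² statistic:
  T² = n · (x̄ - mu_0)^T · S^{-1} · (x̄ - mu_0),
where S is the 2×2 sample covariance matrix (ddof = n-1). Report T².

Step 1 — sample mean vector:
  mean(A) = (9 + 5 + 3 + 2 + 7) / 5 = 26/5 = 5.2
  mean(B) = (2 + 7 + 8 + 1 + 4) / 5 = 22/5 = 4.4
  x̄ = (5.2, 4.4),  deviation x̄ - mu_0 = (5.2, 4.4) - (8, 3) = (-2.8, 1.4).

Step 2 — sample covariance matrix, S[i,j] = (1/(n-1)) · Σ_k (x_{k,i} - mean_i) · (x_{k,j} - mean_j), divisor n-1 = 4:
  S[A,A] = ((3.8)·(3.8) + (-0.2)·(-0.2) + (-2.2)·(-2.2) + (-3.2)·(-3.2) + (1.8)·(1.8)) / 4 = 32.8/4 = 8.2
  S[A,B] = ((3.8)·(-2.4) + (-0.2)·(2.6) + (-2.2)·(3.6) + (-3.2)·(-3.4) + (1.8)·(-0.4)) / 4 = -7.4/4 = -1.85
  S[B,B] = ((-2.4)·(-2.4) + (2.6)·(2.6) + (3.6)·(3.6) + (-3.4)·(-3.4) + (-0.4)·(-0.4)) / 4 = 37.2/4 = 9.3
  S = [[8.2, -1.85],
 [-1.85, 9.3]].

Step 3 — invert S. det(S) = 8.2·9.3 - (-1.85)² = 72.8375.
  S^{-1} = (1/det) · [[d, -b], [-b, a]] = [[0.1277, 0.0254],
 [0.0254, 0.1126]].

Step 4 — quadratic form (x̄ - mu_0)^T · S^{-1} · (x̄ - mu_0):
  S^{-1} · (x̄ - mu_0) = (-0.3219, 0.0865),
  (x̄ - mu_0)^T · [...] = (-2.8)·(-0.3219) + (1.4)·(0.0865) = 1.0226.

Step 5 — scale by n: T² = 5 · 1.0226 = 5.1128.

T² ≈ 5.1128


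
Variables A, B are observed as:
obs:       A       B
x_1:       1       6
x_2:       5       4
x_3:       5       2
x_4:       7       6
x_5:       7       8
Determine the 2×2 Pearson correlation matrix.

Step 1 — column means:
  mean(A) = (1 + 5 + 5 + 7 + 7) / 5 = 25/5 = 5
  mean(B) = (6 + 4 + 2 + 6 + 8) / 5 = 26/5 = 5.2

Step 2 — sample variances and covariances s[i,j] = (1/(n-1)) · Σ_k (x_{k,i} - mean_i) · (x_{k,j} - mean_j), with n-1 = 4:
  s[A,A] = ((-4)·(-4) + (0)·(0) + (0)·(0) + (2)·(2) + (2)·(2)) / 4 = 24/4 = 6
  s[A,B] = ((-4)·(0.8) + (0)·(-1.2) + (0)·(-3.2) + (2)·(0.8) + (2)·(2.8)) / 4 = 4/4 = 1
  s[B,B] = ((0.8)·(0.8) + (-1.2)·(-1.2) + (-3.2)·(-3.2) + (0.8)·(0.8) + (2.8)·(2.8)) / 4 = 20.8/4 = 5.2
  Sample standard deviations s_i = √(s[i,i]):
  s(A) = √(6) = 2.4495
  s(B) = √(5.2) = 2.2804

Step 3 — r_{ij} = s_{ij} / (s_i · s_j):
  r[A,A] = 1 (diagonal).
  r[A,B] = 1 / (2.4495 · 2.2804) = 1 / 5.5857 = 0.179
  r[B,B] = 1 (diagonal).

R is symmetric with unit diagonal. Assembling:

R = [[1, 0.179],
 [0.179, 1]]


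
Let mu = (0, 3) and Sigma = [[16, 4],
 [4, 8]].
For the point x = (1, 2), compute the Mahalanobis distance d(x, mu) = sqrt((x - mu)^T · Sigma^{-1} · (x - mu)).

Step 1 — centre the observation: (x - mu) = (1, -1).

Step 2 — invert Sigma. det(Sigma) = 16·8 - (4)² = 112.
  Sigma^{-1} = (1/det) · [[d, -b], [-b, a]] = [[0.0714, -0.0357],
 [-0.0357, 0.1429]].

Step 3 — form the quadratic (x - mu)^T · Sigma^{-1} · (x - mu):
  Sigma^{-1} · (x - mu) = (0.1071, -0.1786).
  (x - mu)^T · [Sigma^{-1} · (x - mu)] = (1)·(0.1071) + (-1)·(-0.1786) = 0.2857.

Step 4 — take square root: d = √(0.2857) ≈ 0.5345.

d(x, mu) = √(0.2857) ≈ 0.5345


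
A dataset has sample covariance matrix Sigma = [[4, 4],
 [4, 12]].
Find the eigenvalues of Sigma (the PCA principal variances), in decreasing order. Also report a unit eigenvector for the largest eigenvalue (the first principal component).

Step 1 — characteristic polynomial of 2×2 Sigma:
  det(Sigma - λI) = λ² - trace · λ + det = 0.
  trace = 4 + 12 = 16, det = 4·12 - (4)² = 32.
Step 2 — discriminant:
  Δ = trace² - 4·det = 256 - 128 = 128.
Step 3 — eigenvalues:
  λ = (trace ± √Δ)/2 = (16 ± 11.3137)/2,
  λ_1 = 13.6569,  λ_2 = 2.3431.

Step 4 — unit eigenvector for λ_1: solve (Sigma - λ_1 I)v = 0. First row:
  (4 - 13.6569)·v_x + (4)·v_y = 0, i.e. (-9.6569)·v_x + (4)·v_y = 0,
  so v ∝ (b, λ_1 - a) = (4, 9.6569) = u.
  ||u|| = √((4)² + (9.6569)²) = √(109.2548) ≈ 10.4525,
  v_1 = u/||u|| ≈ (0.3827, 0.9239) (||v_1|| = 1).

λ_1 = 13.6569,  λ_2 = 2.3431;  v_1 ≈ (0.3827, 0.9239)


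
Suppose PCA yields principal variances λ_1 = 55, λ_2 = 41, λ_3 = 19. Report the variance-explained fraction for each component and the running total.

Step 1 — total variance = trace(Sigma) = Σ λ_i = 55 + 41 + 19 = 115.

Step 2 — fraction explained by component i = λ_i / Σ λ:
  PC1: 55/115 = 0.4783
  PC2: 41/115 = 0.3565
  PC3: 19/115 = 0.1652

Step 3 — cumulative fraction after k components = (λ_1 + ... + λ_k) / Σ λ:
  k = 1: 55/115 = 0.4783
  k = 2: (55 + 41)/115 = 96/115 = 0.8348
  k = 3: (55 + 41 + 19)/115 = 115/115 = 1

Summary (fraction, with percent):

explained: PC1 0.4783 (47.83%), PC2 0.3565 (35.65%), PC3 0.1652 (16.52%);  cumulative: 0.4783, 0.8348, 1


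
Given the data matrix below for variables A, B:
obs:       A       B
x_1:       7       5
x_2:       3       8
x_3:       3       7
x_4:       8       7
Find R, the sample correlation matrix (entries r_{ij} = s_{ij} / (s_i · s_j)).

Step 1 — column means:
  mean(A) = (7 + 3 + 3 + 8) / 4 = 21/4 = 5.25
  mean(B) = (5 + 8 + 7 + 7) / 4 = 27/4 = 6.75

Step 2 — sample variances and covariances s[i,j] = (1/(n-1)) · Σ_k (x_{k,i} - mean_i) · (x_{k,j} - mean_j), with n-1 = 3:
  s[A,A] = ((1.75)·(1.75) + (-2.25)·(-2.25) + (-2.25)·(-2.25) + (2.75)·(2.75)) / 3 = 20.75/3 = 6.9167
  s[A,B] = ((1.75)·(-1.75) + (-2.25)·(1.25) + (-2.25)·(0.25) + (2.75)·(0.25)) / 3 = -5.75/3 = -1.9167
  s[B,B] = ((-1.75)·(-1.75) + (1.25)·(1.25) + (0.25)·(0.25) + (0.25)·(0.25)) / 3 = 4.75/3 = 1.5833
  Sample standard deviations s_i = √(s[i,i]):
  s(A) = √(6.9167) = 2.63
  s(B) = √(1.5833) = 1.2583

Step 3 — r_{ij} = s_{ij} / (s_i · s_j):
  r[A,A] = 1 (diagonal).
  r[A,B] = -1.9167 / (2.63 · 1.2583) = -1.9167 / 3.3093 = -0.5792
  r[B,B] = 1 (diagonal).

R is symmetric with unit diagonal. Assembling:

R = [[1, -0.5792],
 [-0.5792, 1]]


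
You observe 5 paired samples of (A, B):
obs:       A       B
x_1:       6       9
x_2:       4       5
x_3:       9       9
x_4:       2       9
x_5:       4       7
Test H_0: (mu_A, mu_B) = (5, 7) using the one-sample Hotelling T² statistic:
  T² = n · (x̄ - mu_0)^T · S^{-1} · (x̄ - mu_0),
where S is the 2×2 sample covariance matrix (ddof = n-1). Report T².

Step 1 — sample mean vector:
  mean(A) = (6 + 4 + 9 + 2 + 4) / 5 = 25/5 = 5
  mean(B) = (9 + 5 + 9 + 9 + 7) / 5 = 39/5 = 7.8
  x̄ = (5, 7.8),  deviation x̄ - mu_0 = (5, 7.8) - (5, 7) = (0, 0.8).

Step 2 — sample covariance matrix, S[i,j] = (1/(n-1)) · Σ_k (x_{k,i} - mean_i) · (x_{k,j} - mean_j), divisor n-1 = 4:
  S[A,A] = ((1)·(1) + (-1)·(-1) + (4)·(4) + (-3)·(-3) + (-1)·(-1)) / 4 = 28/4 = 7
  S[A,B] = ((1)·(1.2) + (-1)·(-2.8) + (4)·(1.2) + (-3)·(1.2) + (-1)·(-0.8)) / 4 = 6/4 = 1.5
  S[B,B] = ((1.2)·(1.2) + (-2.8)·(-2.8) + (1.2)·(1.2) + (1.2)·(1.2) + (-0.8)·(-0.8)) / 4 = 12.8/4 = 3.2
  S = [[7, 1.5],
 [1.5, 3.2]].

Step 3 — invert S. det(S) = 7·3.2 - (1.5)² = 20.15.
  S^{-1} = (1/det) · [[d, -b], [-b, a]] = [[0.1588, -0.0744],
 [-0.0744, 0.3474]].

Step 4 — quadratic form (x̄ - mu_0)^T · S^{-1} · (x̄ - mu_0):
  S^{-1} · (x̄ - mu_0) = (-0.0596, 0.2779),
  (x̄ - mu_0)^T · [...] = (0)·(-0.0596) + (0.8)·(0.2779) = 0.2223.

Step 5 — scale by n: T² = 5 · 0.2223 = 1.1117.

T² ≈ 1.1117


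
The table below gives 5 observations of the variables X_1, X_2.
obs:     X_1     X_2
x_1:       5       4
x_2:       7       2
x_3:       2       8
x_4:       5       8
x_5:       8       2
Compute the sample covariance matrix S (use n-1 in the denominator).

Step 1 — column means:
  mean(X_1) = (5 + 7 + 2 + 5 + 8) / 5 = 27/5 = 5.4
  mean(X_2) = (4 + 2 + 8 + 8 + 2) / 5 = 24/5 = 4.8

Step 2 — sample covariance S[i,j] = (1/(n-1)) · Σ_k (x_{k,i} - mean_i) · (x_{k,j} - mean_j), with n-1 = 4.
  S[X_1,X_1] = ((-0.4)·(-0.4) + (1.6)·(1.6) + (-3.4)·(-3.4) + (-0.4)·(-0.4) + (2.6)·(2.6)) / 4 = 21.2/4 = 5.3
  S[X_1,X_2] = ((-0.4)·(-0.8) + (1.6)·(-2.8) + (-3.4)·(3.2) + (-0.4)·(3.2) + (2.6)·(-2.8)) / 4 = -23.6/4 = -5.9
  S[X_2,X_2] = ((-0.8)·(-0.8) + (-2.8)·(-2.8) + (3.2)·(3.2) + (3.2)·(3.2) + (-2.8)·(-2.8)) / 4 = 36.8/4 = 9.2

S is symmetric (S[j,i] = S[i,j]). Assembling:

S = [[5.3, -5.9],
 [-5.9, 9.2]]


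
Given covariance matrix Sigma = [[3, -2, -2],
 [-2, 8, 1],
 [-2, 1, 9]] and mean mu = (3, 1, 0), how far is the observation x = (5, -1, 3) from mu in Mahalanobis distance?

Step 1 — centre the observation: (x - mu) = (2, -2, 3).

Step 2 — invert Sigma (cofactor / det for 3×3, or solve directly):
  Sigma^{-1} = [[0.4641, 0.1046, 0.0915],
 [0.1046, 0.1503, 0.0065],
 [0.0915, 0.0065, 0.1307]].

Step 3 — form the quadratic (x - mu)^T · Sigma^{-1} · (x - mu):
  Sigma^{-1} · (x - mu) = (0.9935, -0.0719, 0.5621).
  (x - mu)^T · [Sigma^{-1} · (x - mu)] = (2)·(0.9935) + (-2)·(-0.0719) + (3)·(0.5621) = 3.817.

Step 4 — take square root: d = √(3.817) ≈ 1.9537.

d(x, mu) = √(3.817) ≈ 1.9537


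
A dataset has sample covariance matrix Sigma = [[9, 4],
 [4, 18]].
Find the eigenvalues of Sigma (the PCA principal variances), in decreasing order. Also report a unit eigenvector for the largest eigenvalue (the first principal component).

Step 1 — characteristic polynomial of 2×2 Sigma:
  det(Sigma - λI) = λ² - trace · λ + det = 0.
  trace = 9 + 18 = 27, det = 9·18 - (4)² = 146.
Step 2 — discriminant:
  Δ = trace² - 4·det = 729 - 584 = 145.
Step 3 — eigenvalues:
  λ = (trace ± √Δ)/2 = (27 ± 12.0416)/2,
  λ_1 = 19.5208,  λ_2 = 7.4792.

Step 4 — unit eigenvector for λ_1: solve (Sigma - λ_1 I)v = 0. First row:
  (9 - 19.5208)·v_x + (4)·v_y = 0, i.e. (-10.5208)·v_x + (4)·v_y = 0,
  so v ∝ (b, λ_1 - a) = (4, 10.5208) = u.
  ||u|| = √((4)² + (10.5208)²) = √(126.6872) ≈ 11.2555,
  v_1 = u/||u|| ≈ (0.3554, 0.9347) (||v_1|| = 1).

λ_1 = 19.5208,  λ_2 = 7.4792;  v_1 ≈ (0.3554, 0.9347)


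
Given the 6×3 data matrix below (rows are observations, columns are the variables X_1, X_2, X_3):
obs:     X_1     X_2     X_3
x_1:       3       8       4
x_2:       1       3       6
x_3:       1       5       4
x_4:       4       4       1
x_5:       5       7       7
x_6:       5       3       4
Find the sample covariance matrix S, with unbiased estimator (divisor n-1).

Step 1 — column means:
  mean(X_1) = (3 + 1 + 1 + 4 + 5 + 5) / 6 = 19/6 = 3.1667
  mean(X_2) = (8 + 3 + 5 + 4 + 7 + 3) / 6 = 30/6 = 5
  mean(X_3) = (4 + 6 + 4 + 1 + 7 + 4) / 6 = 26/6 = 4.3333

Step 2 — sample covariance S[i,j] = (1/(n-1)) · Σ_k (x_{k,i} - mean_i) · (x_{k,j} - mean_j), with n-1 = 5.
  S[X_1,X_1] = ((-0.1667)·(-0.1667) + (-2.1667)·(-2.1667) + (-2.1667)·(-2.1667) + (0.8333)·(0.8333) + (1.8333)·(1.8333) + (1.8333)·(1.8333)) / 5 = 16.8333/5 = 3.3667
  S[X_1,X_2] = ((-0.1667)·(3) + (-2.1667)·(-2) + (-2.1667)·(0) + (0.8333)·(-1) + (1.8333)·(2) + (1.8333)·(-2)) / 5 = 3/5 = 0.6
  S[X_1,X_3] = ((-0.1667)·(-0.3333) + (-2.1667)·(1.6667) + (-2.1667)·(-0.3333) + (0.8333)·(-3.3333) + (1.8333)·(2.6667) + (1.8333)·(-0.3333)) / 5 = -1.3333/5 = -0.2667
  S[X_2,X_2] = ((3)·(3) + (-2)·(-2) + (0)·(0) + (-1)·(-1) + (2)·(2) + (-2)·(-2)) / 5 = 22/5 = 4.4
  S[X_2,X_3] = ((3)·(-0.3333) + (-2)·(1.6667) + (0)·(-0.3333) + (-1)·(-3.3333) + (2)·(2.6667) + (-2)·(-0.3333)) / 5 = 5/5 = 1
  S[X_3,X_3] = ((-0.3333)·(-0.3333) + (1.6667)·(1.6667) + (-0.3333)·(-0.3333) + (-3.3333)·(-3.3333) + (2.6667)·(2.6667) + (-0.3333)·(-0.3333)) / 5 = 21.3333/5 = 4.2667

S is symmetric (S[j,i] = S[i,j]). Assembling:

S = [[3.3667, 0.6, -0.2667],
 [0.6, 4.4, 1],
 [-0.2667, 1, 4.2667]]


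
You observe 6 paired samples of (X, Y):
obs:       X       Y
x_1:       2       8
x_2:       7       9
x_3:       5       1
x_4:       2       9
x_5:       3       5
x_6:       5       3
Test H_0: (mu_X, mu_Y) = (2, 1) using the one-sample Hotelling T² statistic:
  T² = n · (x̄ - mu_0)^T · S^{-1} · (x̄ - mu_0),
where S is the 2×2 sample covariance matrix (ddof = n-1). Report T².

Step 1 — sample mean vector:
  mean(X) = (2 + 7 + 5 + 2 + 3 + 5) / 6 = 24/6 = 4
  mean(Y) = (8 + 9 + 1 + 9 + 5 + 3) / 6 = 35/6 = 5.8333
  x̄ = (4, 5.8333),  deviation x̄ - mu_0 = (4, 5.8333) - (2, 1) = (2, 4.8333).

Step 2 — sample covariance matrix, S[i,j] = (1/(n-1)) · Σ_k (x_{k,i} - mean_i) · (x_{k,j} - mean_j), divisor n-1 = 5:
  S[X,X] = ((-2)·(-2) + (3)·(3) + (1)·(1) + (-2)·(-2) + (-1)·(-1) + (1)·(1)) / 5 = 20/5 = 4
  S[X,Y] = ((-2)·(2.1667) + (3)·(3.1667) + (1)·(-4.8333) + (-2)·(3.1667) + (-1)·(-0.8333) + (1)·(-2.8333)) / 5 = -8/5 = -1.6
  S[Y,Y] = ((2.1667)·(2.1667) + (3.1667)·(3.1667) + (-4.8333)·(-4.8333) + (3.1667)·(3.1667) + (-0.8333)·(-0.8333) + (-2.8333)·(-2.8333)) / 5 = 56.8333/5 = 11.3667
  S = [[4, -1.6],
 [-1.6, 11.3667]].

Step 3 — invert S. det(S) = 4·11.3667 - (-1.6)² = 42.9067.
  S^{-1} = (1/det) · [[d, -b], [-b, a]] = [[0.2649, 0.0373],
 [0.0373, 0.0932]].

Step 4 — quadratic form (x̄ - mu_0)^T · S^{-1} · (x̄ - mu_0):
  S^{-1} · (x̄ - mu_0) = (0.7101, 0.5252),
  (x̄ - mu_0)^T · [...] = (2)·(0.7101) + (4.8333)·(0.5252) = 3.9585.

Step 5 — scale by n: T² = 6 · 3.9585 = 23.7508.

T² ≈ 23.7508


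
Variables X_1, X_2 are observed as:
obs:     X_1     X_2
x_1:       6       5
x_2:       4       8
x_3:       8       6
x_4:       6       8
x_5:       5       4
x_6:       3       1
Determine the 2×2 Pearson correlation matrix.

Step 1 — column means:
  mean(X_1) = (6 + 4 + 8 + 6 + 5 + 3) / 6 = 32/6 = 5.3333
  mean(X_2) = (5 + 8 + 6 + 8 + 4 + 1) / 6 = 32/6 = 5.3333

Step 2 — sample variances and covariances s[i,j] = (1/(n-1)) · Σ_k (x_{k,i} - mean_i) · (x_{k,j} - mean_j), with n-1 = 5:
  s[X_1,X_1] = ((0.6667)·(0.6667) + (-1.3333)·(-1.3333) + (2.6667)·(2.6667) + (0.6667)·(0.6667) + (-0.3333)·(-0.3333) + (-2.3333)·(-2.3333)) / 5 = 15.3333/5 = 3.0667
  s[X_1,X_2] = ((0.6667)·(-0.3333) + (-1.3333)·(2.6667) + (2.6667)·(0.6667) + (0.6667)·(2.6667) + (-0.3333)·(-1.3333) + (-2.3333)·(-4.3333)) / 5 = 10.3333/5 = 2.0667
  s[X_2,X_2] = ((-0.3333)·(-0.3333) + (2.6667)·(2.6667) + (0.6667)·(0.6667) + (2.6667)·(2.6667) + (-1.3333)·(-1.3333) + (-4.3333)·(-4.3333)) / 5 = 35.3333/5 = 7.0667
  Sample standard deviations s_i = √(s[i,i]):
  s(X_1) = √(3.0667) = 1.7512
  s(X_2) = √(7.0667) = 2.6583

Step 3 — r_{ij} = s_{ij} / (s_i · s_j):
  r[X_1,X_1] = 1 (diagonal).
  r[X_1,X_2] = 2.0667 / (1.7512 · 2.6583) = 2.0667 / 4.6552 = 0.4439
  r[X_2,X_2] = 1 (diagonal).

R is symmetric with unit diagonal. Assembling:

R = [[1, 0.4439],
 [0.4439, 1]]


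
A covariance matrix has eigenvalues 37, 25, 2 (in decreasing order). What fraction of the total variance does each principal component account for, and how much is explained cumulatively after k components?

Step 1 — total variance = trace(Sigma) = Σ λ_i = 37 + 25 + 2 = 64.

Step 2 — fraction explained by component i = λ_i / Σ λ:
  PC1: 37/64 = 0.5781
  PC2: 25/64 = 0.3906
  PC3: 2/64 = 0.0312

Step 3 — cumulative fraction after k components = (λ_1 + ... + λ_k) / Σ λ:
  k = 1: 37/64 = 0.5781
  k = 2: (37 + 25)/64 = 62/64 = 0.9688
  k = 3: (37 + 25 + 2)/64 = 64/64 = 1

Summary (fraction, with percent):

explained: PC1 0.5781 (57.81%), PC2 0.3906 (39.06%), PC3 0.0312 (3.12%);  cumulative: 0.5781, 0.9688, 1


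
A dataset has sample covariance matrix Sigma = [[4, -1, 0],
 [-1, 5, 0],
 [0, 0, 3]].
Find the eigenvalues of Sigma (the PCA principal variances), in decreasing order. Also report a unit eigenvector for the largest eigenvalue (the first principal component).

Step 1 — characteristic polynomial p(λ) = det(λI - Sigma) = λ³ - tr·λ² + c_1·λ - det, where tr = trace, c_1 = sum of the principal 2×2 minors, det = det(Sigma):
  tr = 4 + 5 + 3 = 12,
  c_1 = (4·5 - (-1)²) + (4·3 - (0)²) + (5·3 - (0)²) = 19 + 12 + 15 = 46,
  det = 4·(5·3 - (0)²) - (-1)·((-1)·3 - (0)·(0)) + (0)·((-1)·(0) - 5·(0)) = 4·(15) - (-1)·(-3) + (0)·(0) = 57.
  So p(λ) = λ³ - 12λ² + 46λ - 57.
Step 2 — look for an integer root (rational root theorem: any rational root is an integer divisor of 57). Testing λ = 3:
  p(3) = 27 - 108 + 138 - 57 = 0  ✓
  Dividing out (λ - 3): p(λ) = (λ - 3)(λ² - 9λ + 19).
Step 3 — remaining eigenvalues from the quadratic λ² - 9λ + 19 = 0:
  Δ = 9² - 4·19 = 81 - 76 = 5,  λ = (9 ± √5)/2 = (9 ± 2.2361)/2 ≈ 5.618 or 3.382.
  Sorted: λ_1 = 5.618,  λ_2 = 3.382,  λ_3 = 3  (check: sum = 12 = tr ✓).

Step 4 — unit eigenvector for λ_1 ≈ 5.618: v spans the null space of (Sigma - λ_1 I), whose rows are
  r_1 = (-1.618, -1, 0),  r_2 = (-1, -0.618, 0),  r_3 = (0, 0, -2.618).
  v is orthogonal to every row, so take v ∝ r_1 × r_3 = ((-1)·(-2.618) - (0)·(0), (0)·(0) - (-1.618)·(-2.618), (-1.618)·(0) - (-1)·(0)) ≈ (2.618, -4.2361, 0).
  Let u = (2.618, -4.2361, 0).
  ||u|| = √((2.618)² + (-4.2361)² + (0)²) = √(24.7984) ≈ 4.9798,  v_1 = u/||u|| ≈ (0.5257, -0.8507, 0) (||v_1|| = 1).

λ_1 = 5.618,  λ_2 = 3.382,  λ_3 = 3;  v_1 ≈ (0.5257, -0.8507, 0)
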